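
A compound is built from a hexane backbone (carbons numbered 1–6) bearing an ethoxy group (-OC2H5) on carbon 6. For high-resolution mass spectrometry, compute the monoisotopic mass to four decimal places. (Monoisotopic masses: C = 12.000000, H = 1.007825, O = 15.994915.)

Atom tally by fragment:
  CH3 → C:1 H:3
  CH2 → C:1 H:2
  CH2 → C:1 H:2
  CH2 → C:1 H:2
  CH2 → C:1 H:2
  CH2OC2H5 → C:3 H:7 O:1
Element totals:
  C: 8
  H: 18
  O: 1
Molecular formula: C8H18O.
  M = 8(12.0) + 18(1.007825) + 15.994915
    = 96.000000 + 18.140850 + 15.994915 = 130.135765

130.1358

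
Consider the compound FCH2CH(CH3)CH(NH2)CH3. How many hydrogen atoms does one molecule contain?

12

Atom tally by fragment:
  FCH2 → C:1 H:2 F:1
  CH(CH3) → C:2 H:4
  CH(NH2) → C:1 H:3 N:1
  CH3 → C:1 H:3
Element totals:
  C: 5
  H: 12
  F: 1
  N: 1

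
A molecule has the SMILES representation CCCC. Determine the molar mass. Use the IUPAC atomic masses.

Atom tally by fragment:
  CH3 → C:1 H:3
  CH2 → C:1 H:2
  CH2 → C:1 H:2
  CH3 → C:1 H:3
Element totals:
  C: 4
  H: 10
Molecular formula: C4H10.
  M = 4(12.011) + 10(1.008)
    = 48.044 + 10.080 = 58.124

58.12 g/mol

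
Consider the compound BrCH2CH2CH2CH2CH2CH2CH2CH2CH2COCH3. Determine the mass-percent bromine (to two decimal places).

Atom tally by fragment:
  BrCH2 → C:1 H:2 Br:1
  CH2 → C:1 H:2
  CH2 → C:1 H:2
  CH2 → C:1 H:2
  CH2 → C:1 H:2
  CH2 → C:1 H:2
  CH2 → C:1 H:2
  CH2 → C:1 H:2
  CH2COCH3 → C:3 H:5 O:1
Element totals:
  C: 11
  H: 21
  Br: 1
  O: 1
Molecular formula: C11H21BrO.
Molar mass = 249.192 g/mol.
Mass from Br: 1 × 79.904 = 79.904 g/mol.
%Br = 79.904 / 249.192 × 100 = 32.07%.

32.07%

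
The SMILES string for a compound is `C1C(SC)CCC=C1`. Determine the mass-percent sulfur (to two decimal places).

25.00%

Atom tally by fragment:
  cyclohexene ring core → C:6 H:10
  (− 1 ring H displaced by substituents)
  + SCH3 → C:1 H:3 S:1
Element totals:
  C: 7
  H: 12
  S: 1
Molecular formula: C7H12S.
Molar mass = 128.233 g/mol.
Mass from S: 1 × 32.06 = 32.060 g/mol.
%S = 32.060 / 128.233 × 100 = 25.00%.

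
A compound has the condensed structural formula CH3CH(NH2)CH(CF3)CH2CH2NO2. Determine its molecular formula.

Atom tally by fragment:
  CH3 → C:1 H:3
  CH(NH2) → C:1 H:3 N:1
  CH(CF3) → C:2 H:1 F:3
  CH2 → C:1 H:2
  CH2NO2 → C:1 H:2 N:1 O:2
Element totals:
  C: 6
  H: 11
  F: 3
  N: 2
  O: 2

C6H11F3N2O2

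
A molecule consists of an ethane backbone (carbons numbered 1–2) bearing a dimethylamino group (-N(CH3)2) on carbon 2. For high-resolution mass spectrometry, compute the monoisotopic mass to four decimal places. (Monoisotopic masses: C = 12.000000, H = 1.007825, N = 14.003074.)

Atom tally by fragment:
  CH3 → C:1 H:3
  CH2N(CH3)2 → C:3 H:8 N:1
Element totals:
  C: 4
  H: 11
  N: 1
Molecular formula: C4H11N.
  M = 4(12.0) + 11(1.007825) + 14.003074
    = 48.000000 + 11.086075 + 14.003074 = 73.089149

73.0891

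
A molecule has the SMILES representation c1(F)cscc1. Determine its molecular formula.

Atom tally by fragment:
  thiophene ring core → C:4 H:4 S:1
  (− 1 ring H displaced by substituents)
  + F → F:1
Element totals:
  C: 4
  H: 3
  F: 1
  S: 1

C4H3FS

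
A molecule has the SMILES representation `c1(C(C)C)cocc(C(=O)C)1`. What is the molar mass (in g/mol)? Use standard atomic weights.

152.19 g/mol

Atom tally by fragment:
  furan ring core → C:4 H:4 O:1
  (− 2 ring H displaced by substituents)
  + CH(CH3)2 → C:3 H:7
  + COCH3 → C:2 H:3 O:1
Element totals:
  C: 9
  H: 12
  O: 2
Molecular formula: C9H12O2.
  M = 9(12.011) + 12(1.008) + 2(15.999)
    = 108.099 + 12.096 + 31.998 = 152.193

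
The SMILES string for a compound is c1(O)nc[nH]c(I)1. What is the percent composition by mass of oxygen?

7.62%

Atom tally by fragment:
  imidazole ring core → C:3 H:4 N:2
  (− 2 ring H displaced by substituents)
  + OH → O:1 H:1
  + I → I:1
Element totals:
  C: 3
  H: 3
  I: 1
  N: 2
  O: 1
Molecular formula: C3H3IN2O.
Molar mass = 209.974 g/mol.
Mass from O: 1 × 15.999 = 15.999 g/mol.
%O = 15.999 / 209.974 × 100 = 7.62%.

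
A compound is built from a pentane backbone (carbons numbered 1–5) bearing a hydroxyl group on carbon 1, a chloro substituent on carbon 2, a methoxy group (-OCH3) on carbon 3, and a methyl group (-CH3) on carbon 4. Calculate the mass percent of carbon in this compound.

50.45%

Atom tally by fragment:
  HOCH2 → C:1 H:3 O:1
  CH(Cl) → C:1 H:1 Cl:1
  CH(OCH3) → C:2 H:4 O:1
  CH(CH3) → C:2 H:4
  CH3 → C:1 H:3
Element totals:
  C: 7
  H: 15
  Cl: 1
  O: 2
Molecular formula: C7H15ClO2.
Molar mass = 166.645 g/mol.
Mass from C: 7 × 12.011 = 84.077 g/mol.
%C = 84.077 / 166.645 × 100 = 50.45%.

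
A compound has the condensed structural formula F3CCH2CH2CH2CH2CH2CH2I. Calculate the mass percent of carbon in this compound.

Element totals:
  C: 7
  H: 12
  F: 3
  I: 1
Molecular formula: C7H12F3I.
Molar mass = 280.071 g/mol.
Mass from C: 7 × 12.011 = 84.077 g/mol.
%C = 84.077 / 280.071 × 100 = 30.02%.

30.02%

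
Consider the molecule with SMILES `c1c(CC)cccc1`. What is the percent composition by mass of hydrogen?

9.49%

Atom tally by fragment:
  benzene ring core → C:6 H:6
  (− 1 ring H displaced by substituents)
  + C2H5 → C:2 H:5
Element totals:
  C: 8
  H: 10
Molecular formula: C8H10.
Molar mass = 106.168 g/mol.
Mass from H: 10 × 1.008 = 10.080 g/mol.
%H = 10.080 / 106.168 × 100 = 9.49%.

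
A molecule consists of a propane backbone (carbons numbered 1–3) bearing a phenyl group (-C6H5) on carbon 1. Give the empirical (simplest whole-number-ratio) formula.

Atom tally by fragment:
  C6H5CH2 → C:7 H:7
  CH2 → C:1 H:2
  CH3 → C:1 H:3
Element totals:
  C: 9
  H: 12
Molecular formula: C9H12.
gcd of subscripts = 3; dividing each by 3:
  C: 9/3 = 3
  H: 12/3 = 4

C3H4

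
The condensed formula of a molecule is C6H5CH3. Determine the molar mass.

Atom tally by fragment:
  benzene ring core → C:6 H:6
  (− 1 ring H displaced by substituents)
  + CH3 → C:1 H:3
Element totals:
  C: 7
  H: 8
Molecular formula: C7H8.
  M = 7(12.011) + 8(1.008)
    = 84.077 + 8.064 = 92.141

92.14 g/mol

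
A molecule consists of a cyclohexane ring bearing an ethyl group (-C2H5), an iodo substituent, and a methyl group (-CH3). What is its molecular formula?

C9H17I

Atom tally by fragment:
  cyclohexane ring core → C:6 H:12
  (− 3 ring H displaced by substituents)
  + C2H5 → C:2 H:5
  + I → I:1
  + CH3 → C:1 H:3
Element totals:
  C: 9
  H: 17
  I: 1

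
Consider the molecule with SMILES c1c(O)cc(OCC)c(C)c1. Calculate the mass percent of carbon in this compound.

Atom tally by fragment:
  benzene ring core → C:6 H:6
  (− 3 ring H displaced by substituents)
  + OH → O:1 H:1
  + OC2H5 → C:2 H:5 O:1
  + CH3 → C:1 H:3
Element totals:
  C: 9
  H: 12
  O: 2
Molecular formula: C9H12O2.
Molar mass = 152.193 g/mol.
Mass from C: 9 × 12.011 = 108.099 g/mol.
%C = 108.099 / 152.193 × 100 = 71.03%.

71.03%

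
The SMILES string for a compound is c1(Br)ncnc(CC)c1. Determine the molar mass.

Atom tally by fragment:
  pyrimidine ring core → C:4 H:4 N:2
  (− 2 ring H displaced by substituents)
  + Br → Br:1
  + C2H5 → C:2 H:5
Element totals:
  C: 6
  H: 7
  Br: 1
  N: 2
Molecular formula: C6H7BrN2.
  M = 6(12.011) + 7(1.008) + 79.904 + 2(14.007)
    = 72.066 + 7.056 + 79.904 + 28.014 = 187.040

187.04 g/mol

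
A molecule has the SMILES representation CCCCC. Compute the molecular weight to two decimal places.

Atom tally by fragment:
  CH3 → C:1 H:3
  CH2 → C:1 H:2
  CH2 → C:1 H:2
  CH2 → C:1 H:2
  CH3 → C:1 H:3
Element totals:
  C: 5
  H: 12
Molecular formula: C5H12.
  M = 5(12.011) + 12(1.008)
    = 60.055 + 12.096 = 72.151

72.15 g/mol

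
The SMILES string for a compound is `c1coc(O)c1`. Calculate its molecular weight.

84.07 g/mol

Atom tally by fragment:
  furan ring core → C:4 H:4 O:1
  (− 1 ring H displaced by substituents)
  + OH → O:1 H:1
Element totals:
  C: 4
  H: 4
  O: 2
Molecular formula: C4H4O2.
  M = 4(12.011) + 4(1.008) + 2(15.999)
    = 48.044 + 4.032 + 31.998 = 84.074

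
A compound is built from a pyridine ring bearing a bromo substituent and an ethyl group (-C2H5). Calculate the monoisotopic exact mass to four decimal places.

Atom tally by fragment:
  pyridine ring core → C:5 H:5 N:1
  (− 2 ring H displaced by substituents)
  + Br → Br:1
  + C2H5 → C:2 H:5
Element totals:
  C: 7
  H: 8
  Br: 1
  N: 1
Molecular formula: C7H8BrN.
  M = 7(12.0) + 8(1.007825) + 78.918338 + 14.003074
    = 84.000000 + 8.062600 + 78.918338 + 14.003074 = 184.984012

184.9840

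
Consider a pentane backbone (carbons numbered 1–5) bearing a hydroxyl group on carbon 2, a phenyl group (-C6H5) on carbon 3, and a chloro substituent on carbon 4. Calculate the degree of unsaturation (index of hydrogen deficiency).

4

Atom tally by fragment:
  CH3 → C:1 H:3
  CH(OH) → C:1 H:2 O:1
  CH(C6H5) → C:7 H:6
  CH(Cl) → C:1 H:1 Cl:1
  CH3 → C:1 H:3
Element totals:
  C: 11
  H: 15
  Cl: 1
  O: 1
Molecular formula: C11H15ClO.
DoU = (2C + 2 + N − H − X) / 2 = (2·11 + 2 + 0 − 15 − 1) / 2 = 4.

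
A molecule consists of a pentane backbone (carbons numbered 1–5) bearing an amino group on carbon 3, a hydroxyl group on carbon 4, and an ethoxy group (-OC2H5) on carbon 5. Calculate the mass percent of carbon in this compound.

57.11%

Atom tally by fragment:
  CH3 → C:1 H:3
  CH2 → C:1 H:2
  CH(NH2) → C:1 H:3 N:1
  CH(OH) → C:1 H:2 O:1
  CH2OC2H5 → C:3 H:7 O:1
Element totals:
  C: 7
  H: 17
  N: 1
  O: 2
Molecular formula: C7H17NO2.
Molar mass = 147.218 g/mol.
Mass from C: 7 × 12.011 = 84.077 g/mol.
%C = 84.077 / 147.218 × 100 = 57.11%.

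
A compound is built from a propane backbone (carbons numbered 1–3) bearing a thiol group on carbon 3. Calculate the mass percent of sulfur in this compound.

Atom tally by fragment:
  CH3 → C:1 H:3
  CH2 → C:1 H:2
  CH2SH → C:1 H:3 S:1
Element totals:
  C: 3
  H: 8
  S: 1
Molecular formula: C3H8S.
Molar mass = 76.157 g/mol.
Mass from S: 1 × 32.06 = 32.060 g/mol.
%S = 32.060 / 76.157 × 100 = 42.10%.

42.10%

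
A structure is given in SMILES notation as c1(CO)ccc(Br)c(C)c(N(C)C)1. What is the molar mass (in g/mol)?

Atom tally by fragment:
  benzene ring core → C:6 H:6
  (− 4 ring H displaced by substituents)
  + CH2OH → C:1 H:3 O:1
  + Br → Br:1
  + CH3 → C:1 H:3
  + N(CH3)2 → N:1 C:2 H:6
Element totals:
  C: 10
  H: 14
  Br: 1
  N: 1
  O: 1
Molecular formula: C10H14BrNO.
  M = 10(12.011) + 14(1.008) + 79.904 + 14.007 + 15.999
    = 120.110 + 14.112 + 79.904 + 14.007 + 15.999 = 244.132

244.13 g/mol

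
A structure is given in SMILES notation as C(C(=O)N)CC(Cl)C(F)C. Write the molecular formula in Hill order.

C6H11ClFNO

Atom tally by fragment:
  H2NOCCH2 → C:2 H:4 O:1 N:1
  CH2 → C:1 H:2
  CH(Cl) → C:1 H:1 Cl:1
  CH(F) → C:1 H:1 F:1
  CH3 → C:1 H:3
Element totals:
  C: 6
  H: 11
  Cl: 1
  F: 1
  N: 1
  O: 1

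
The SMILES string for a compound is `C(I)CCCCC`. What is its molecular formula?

C6H13I

Atom tally by fragment:
  ICH2 → C:1 H:2 I:1
  CH2 → C:1 H:2
  CH2 → C:1 H:2
  CH2 → C:1 H:2
  CH2 → C:1 H:2
  CH3 → C:1 H:3
Element totals:
  C: 6
  H: 13
  I: 1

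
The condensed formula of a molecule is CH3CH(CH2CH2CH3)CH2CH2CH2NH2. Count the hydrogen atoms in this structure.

Element totals:
  C: 8
  H: 19
  N: 1

19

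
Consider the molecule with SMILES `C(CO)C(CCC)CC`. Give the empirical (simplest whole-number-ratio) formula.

C8H18O

Atom tally by fragment:
  HOCH2CH2 → C:2 H:5 O:1
  CH(CH2CH2CH3) → C:4 H:8
  CH2 → C:1 H:2
  CH3 → C:1 H:3
Element totals:
  C: 8
  H: 18
  O: 1
Molecular formula: C8H18O.
gcd of subscripts (8, 18, 1) = 1, so the empirical formula equals the molecular formula.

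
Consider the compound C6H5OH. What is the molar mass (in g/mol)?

94.11 g/mol

Atom tally by fragment:
  benzene ring core → C:6 H:6
  (− 1 ring H displaced by substituents)
  + OH → O:1 H:1
Element totals:
  C: 6
  H: 6
  O: 1
Molecular formula: C6H6O.
  M = 6(12.011) + 6(1.008) + 15.999
    = 72.066 + 6.048 + 15.999 = 94.113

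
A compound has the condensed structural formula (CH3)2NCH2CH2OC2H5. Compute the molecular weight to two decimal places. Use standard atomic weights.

Atom tally by fragment:
  (CH3)2NCH2 → C:3 H:8 N:1
  CH2OC2H5 → C:3 H:7 O:1
Element totals:
  C: 6
  H: 15
  N: 1
  O: 1
Molecular formula: C6H15NO.
  M = 6(12.011) + 15(1.008) + 14.007 + 15.999
    = 72.066 + 15.120 + 14.007 + 15.999 = 117.192

117.19 g/mol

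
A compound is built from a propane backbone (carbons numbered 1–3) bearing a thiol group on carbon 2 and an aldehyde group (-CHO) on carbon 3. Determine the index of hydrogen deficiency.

1

Atom tally by fragment:
  CH3 → C:1 H:3
  CH(SH) → C:1 H:2 S:1
  CH2CHO → C:2 H:3 O:1
Element totals:
  C: 4
  H: 8
  O: 1
  S: 1
Molecular formula: C4H8OS.
DoU = (2C + 2 + N − H − X) / 2 = (2·4 + 2 + 0 − 8 − 0) / 2 = 1.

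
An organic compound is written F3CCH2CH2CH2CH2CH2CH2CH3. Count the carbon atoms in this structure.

8

Element totals:
  C: 8
  H: 15
  F: 3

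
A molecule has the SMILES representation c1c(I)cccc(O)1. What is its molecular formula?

Atom tally by fragment:
  benzene ring core → C:6 H:6
  (− 2 ring H displaced by substituents)
  + I → I:1
  + OH → O:1 H:1
Element totals:
  C: 6
  H: 5
  I: 1
  O: 1

C6H5IO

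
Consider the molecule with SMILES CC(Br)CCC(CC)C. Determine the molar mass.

Atom tally by fragment:
  CH3 → C:1 H:3
  CH(Br) → C:1 H:1 Br:1
  CH2 → C:1 H:2
  CH2 → C:1 H:2
  CH(C2H5) → C:3 H:6
  CH3 → C:1 H:3
Element totals:
  C: 8
  H: 17
  Br: 1
Molecular formula: C8H17Br.
  M = 8(12.011) + 17(1.008) + 79.904
    = 96.088 + 17.136 + 79.904 = 193.128

193.13 g/mol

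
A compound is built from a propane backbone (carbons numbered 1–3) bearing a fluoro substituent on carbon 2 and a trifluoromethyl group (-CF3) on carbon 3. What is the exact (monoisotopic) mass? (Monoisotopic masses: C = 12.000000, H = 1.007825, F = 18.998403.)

130.0406

Atom tally by fragment:
  CH3 → C:1 H:3
  CH(F) → C:1 H:1 F:1
  CH2CF3 → C:2 H:2 F:3
Element totals:
  C: 4
  H: 6
  F: 4
Molecular formula: C4H6F4.
  M = 4(12.0) + 6(1.007825) + 4(18.998403)
    = 48.000000 + 6.046950 + 75.993612 = 130.040562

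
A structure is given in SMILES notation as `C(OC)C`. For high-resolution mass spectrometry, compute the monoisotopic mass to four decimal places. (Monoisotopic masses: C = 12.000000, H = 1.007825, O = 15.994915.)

60.0575

Atom tally by fragment:
  CH3OCH2 → C:2 H:5 O:1
  CH3 → C:1 H:3
Element totals:
  C: 3
  H: 8
  O: 1
Molecular formula: C3H8O.
  M = 3(12.0) + 8(1.007825) + 15.994915
    = 36.000000 + 8.062600 + 15.994915 = 60.057515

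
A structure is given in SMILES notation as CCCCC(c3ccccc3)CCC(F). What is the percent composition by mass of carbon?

80.72%

Atom tally by fragment:
  CH3 → C:1 H:3
  CH2 → C:1 H:2
  CH2 → C:1 H:2
  CH2 → C:1 H:2
  CH(C6H5) → C:7 H:6
  CH2 → C:1 H:2
  CH2 → C:1 H:2
  CH2F → C:1 H:2 F:1
Element totals:
  C: 14
  H: 21
  F: 1
Molecular formula: C14H21F.
Molar mass = 208.320 g/mol.
Mass from C: 14 × 12.011 = 168.154 g/mol.
%C = 168.154 / 208.320 × 100 = 80.72%.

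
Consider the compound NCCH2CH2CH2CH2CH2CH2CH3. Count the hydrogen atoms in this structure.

15

Element totals:
  C: 8
  H: 15
  N: 1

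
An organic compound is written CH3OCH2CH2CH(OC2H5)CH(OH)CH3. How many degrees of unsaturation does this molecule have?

Element totals:
  C: 8
  H: 18
  O: 3
Molecular formula: C8H18O3.
DoU = (2C + 2 + N − H − X) / 2 = (2·8 + 2 + 0 − 18 − 0) / 2 = 0.

0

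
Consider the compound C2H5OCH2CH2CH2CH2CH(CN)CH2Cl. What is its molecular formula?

Atom tally by fragment:
  C2H5OCH2 → C:3 H:7 O:1
  CH2 → C:1 H:2
  CH2 → C:1 H:2
  CH2 → C:1 H:2
  CH(CN) → C:2 H:1 N:1
  CH2Cl → C:1 H:2 Cl:1
Element totals:
  C: 9
  H: 16
  Cl: 1
  N: 1
  O: 1

C9H16ClNO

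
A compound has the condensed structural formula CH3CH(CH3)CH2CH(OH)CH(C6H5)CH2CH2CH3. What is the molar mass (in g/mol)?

220.36 g/mol

Atom tally by fragment:
  CH3 → C:1 H:3
  CH(CH3) → C:2 H:4
  CH2 → C:1 H:2
  CH(OH) → C:1 H:2 O:1
  CH(C6H5) → C:7 H:6
  CH2 → C:1 H:2
  CH2 → C:1 H:2
  CH3 → C:1 H:3
Element totals:
  C: 15
  H: 24
  O: 1
Molecular formula: C15H24O.
  M = 15(12.011) + 24(1.008) + 15.999
    = 180.165 + 24.192 + 15.999 = 220.356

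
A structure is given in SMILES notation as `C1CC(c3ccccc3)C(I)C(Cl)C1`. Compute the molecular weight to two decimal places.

Atom tally by fragment:
  cyclohexane ring core → C:6 H:12
  (− 3 ring H displaced by substituents)
  + C6H5 → C:6 H:5
  + I → I:1
  + Cl → Cl:1
Element totals:
  C: 12
  H: 14
  Cl: 1
  I: 1
Molecular formula: C12H14ClI.
  M = 12(12.011) + 14(1.008) + 35.45 + 126.904
    = 144.132 + 14.112 + 35.450 + 126.904 = 320.598

320.60 g/mol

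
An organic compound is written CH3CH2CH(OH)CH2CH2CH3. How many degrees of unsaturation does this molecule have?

Element totals:
  C: 6
  H: 14
  O: 1
Molecular formula: C6H14O.
DoU = (2C + 2 + N − H − X) / 2 = (2·6 + 2 + 0 − 14 − 0) / 2 = 0.

0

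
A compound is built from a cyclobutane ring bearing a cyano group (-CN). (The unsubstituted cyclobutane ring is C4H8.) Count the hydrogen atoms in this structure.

Atom tally by fragment:
  cyclobutane ring core → C:4 H:8
  (− 1 ring H displaced by substituents)
  + CN → C:1 N:1
Element totals:
  C: 5
  H: 7
  N: 1

7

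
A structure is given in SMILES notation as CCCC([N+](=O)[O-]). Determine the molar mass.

Atom tally by fragment:
  CH3 → C:1 H:3
  CH2 → C:1 H:2
  CH2 → C:1 H:2
  CH2NO2 → C:1 H:2 N:1 O:2
Element totals:
  C: 4
  H: 9
  N: 1
  O: 2
Molecular formula: C4H9NO2.
  M = 4(12.011) + 9(1.008) + 14.007 + 2(15.999)
    = 48.044 + 9.072 + 14.007 + 31.998 = 103.121

103.12 g/mol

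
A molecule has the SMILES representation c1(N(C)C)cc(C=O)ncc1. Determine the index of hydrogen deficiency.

Atom tally by fragment:
  pyridine ring core → C:5 H:5 N:1
  (− 2 ring H displaced by substituents)
  + N(CH3)2 → N:1 C:2 H:6
  + CHO → C:1 H:1 O:1
Element totals:
  C: 8
  H: 10
  N: 2
  O: 1
Molecular formula: C8H10N2O.
DoU = (2C + 2 + N − H − X) / 2 = (2·8 + 2 + 2 − 10 − 0) / 2 = 5.

5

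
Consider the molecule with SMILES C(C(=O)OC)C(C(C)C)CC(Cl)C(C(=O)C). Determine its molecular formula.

C12H21ClO3

Atom tally by fragment:
  CH3OOCCH2 → C:3 H:5 O:2
  CH(CH(CH3)2) → C:4 H:8
  CH2 → C:1 H:2
  CH(Cl) → C:1 H:1 Cl:1
  CH2COCH3 → C:3 H:5 O:1
Element totals:
  C: 12
  H: 21
  Cl: 1
  O: 3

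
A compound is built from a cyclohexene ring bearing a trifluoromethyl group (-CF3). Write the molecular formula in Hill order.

Atom tally by fragment:
  cyclohexene ring core → C:6 H:10
  (− 1 ring H displaced by substituents)
  + CF3 → C:1 F:3
Element totals:
  C: 7
  H: 9
  F: 3

C7H9F3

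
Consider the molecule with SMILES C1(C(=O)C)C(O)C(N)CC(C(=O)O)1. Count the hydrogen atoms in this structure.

13

Atom tally by fragment:
  cyclopentane ring core → C:5 H:10
  (− 4 ring H displaced by substituents)
  + COCH3 → C:2 H:3 O:1
  + OH → O:1 H:1
  + NH2 → N:1 H:2
  + COOH → C:1 H:1 O:2
Element totals:
  C: 8
  H: 13
  N: 1
  O: 4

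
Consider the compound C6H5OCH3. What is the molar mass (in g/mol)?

108.14 g/mol

Atom tally by fragment:
  benzene ring core → C:6 H:6
  (− 1 ring H displaced by substituents)
  + OCH3 → C:1 H:3 O:1
Element totals:
  C: 7
  H: 8
  O: 1
Molecular formula: C7H8O.
  M = 7(12.011) + 8(1.008) + 15.999
    = 84.077 + 8.064 + 15.999 = 108.140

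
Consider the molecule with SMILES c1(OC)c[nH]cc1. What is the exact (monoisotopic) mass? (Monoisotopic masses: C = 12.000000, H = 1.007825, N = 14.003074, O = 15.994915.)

Atom tally by fragment:
  pyrrole ring core → C:4 H:5 N:1
  (− 1 ring H displaced by substituents)
  + OCH3 → C:1 H:3 O:1
Element totals:
  C: 5
  H: 7
  N: 1
  O: 1
Molecular formula: C5H7NO.
  M = 5(12.0) + 7(1.007825) + 14.003074 + 15.994915
    = 60.000000 + 7.054775 + 14.003074 + 15.994915 = 97.052764

97.0528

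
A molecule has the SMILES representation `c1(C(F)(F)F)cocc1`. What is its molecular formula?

C5H3F3O

Atom tally by fragment:
  furan ring core → C:4 H:4 O:1
  (− 1 ring H displaced by substituents)
  + CF3 → C:1 F:3
Element totals:
  C: 5
  H: 3
  F: 3
  O: 1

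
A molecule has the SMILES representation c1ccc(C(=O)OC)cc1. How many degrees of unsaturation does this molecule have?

5

Atom tally by fragment:
  benzene ring core → C:6 H:6
  (− 1 ring H displaced by substituents)
  + COOCH3 → C:2 H:3 O:2
Element totals:
  C: 8
  H: 8
  O: 2
Molecular formula: C8H8O2.
DoU = (2C + 2 + N − H − X) / 2 = (2·8 + 2 + 0 − 8 − 0) / 2 = 5.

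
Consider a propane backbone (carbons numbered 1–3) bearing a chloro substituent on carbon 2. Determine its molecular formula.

Atom tally by fragment:
  CH3 → C:1 H:3
  CH(Cl) → C:1 H:1 Cl:1
  CH3 → C:1 H:3
Element totals:
  C: 3
  H: 7
  Cl: 1

C3H7Cl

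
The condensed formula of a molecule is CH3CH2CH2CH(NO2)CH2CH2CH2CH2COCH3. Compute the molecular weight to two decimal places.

201.27 g/mol

Element totals:
  C: 10
  H: 19
  N: 1
  O: 3
Molecular formula: C10H19NO3.
  M = 10(12.011) + 19(1.008) + 14.007 + 3(15.999)
    = 120.110 + 19.152 + 14.007 + 47.997 = 201.266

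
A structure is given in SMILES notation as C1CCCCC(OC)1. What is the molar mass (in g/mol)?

114.19 g/mol

Atom tally by fragment:
  cyclohexane ring core → C:6 H:12
  (− 1 ring H displaced by substituents)
  + OCH3 → C:1 H:3 O:1
Element totals:
  C: 7
  H: 14
  O: 1
Molecular formula: C7H14O.
  M = 7(12.011) + 14(1.008) + 15.999
    = 84.077 + 14.112 + 15.999 = 114.188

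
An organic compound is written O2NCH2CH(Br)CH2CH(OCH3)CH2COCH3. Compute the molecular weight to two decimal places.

Atom tally by fragment:
  O2NCH2 → C:1 H:2 N:1 O:2
  CH(Br) → C:1 H:1 Br:1
  CH2 → C:1 H:2
  CH(OCH3) → C:2 H:4 O:1
  CH2COCH3 → C:3 H:5 O:1
Element totals:
  C: 8
  H: 14
  Br: 1
  N: 1
  O: 4
Molecular formula: C8H14BrNO4.
  M = 8(12.011) + 14(1.008) + 79.904 + 14.007 + 4(15.999)
    = 96.088 + 14.112 + 79.904 + 14.007 + 63.996 = 268.107

268.11 g/mol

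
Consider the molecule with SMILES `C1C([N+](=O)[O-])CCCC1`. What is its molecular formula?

Atom tally by fragment:
  cyclohexane ring core → C:6 H:12
  (− 1 ring H displaced by substituents)
  + NO2 → N:1 O:2
Element totals:
  C: 6
  H: 11
  N: 1
  O: 2

C6H11NO2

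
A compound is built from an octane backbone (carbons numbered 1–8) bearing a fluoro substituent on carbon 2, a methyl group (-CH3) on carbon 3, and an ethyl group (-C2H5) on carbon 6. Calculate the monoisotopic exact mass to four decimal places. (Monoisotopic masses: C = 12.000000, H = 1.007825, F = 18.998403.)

174.1784

Atom tally by fragment:
  CH3 → C:1 H:3
  CH(F) → C:1 H:1 F:1
  CH(CH3) → C:2 H:4
  CH2 → C:1 H:2
  CH2 → C:1 H:2
  CH(C2H5) → C:3 H:6
  CH2 → C:1 H:2
  CH3 → C:1 H:3
Element totals:
  C: 11
  H: 23
  F: 1
Molecular formula: C11H23F.
  M = 11(12.0) + 23(1.007825) + 18.998403
    = 132.000000 + 23.179975 + 18.998403 = 174.178378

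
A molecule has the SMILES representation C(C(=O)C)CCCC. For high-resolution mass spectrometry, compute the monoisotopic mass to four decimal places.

114.1045

Atom tally by fragment:
  CH3COCH2 → C:3 H:5 O:1
  CH2 → C:1 H:2
  CH2 → C:1 H:2
  CH2 → C:1 H:2
  CH3 → C:1 H:3
Element totals:
  C: 7
  H: 14
  O: 1
Molecular formula: C7H14O.
  M = 7(12.0) + 14(1.007825) + 15.994915
    = 84.000000 + 14.109550 + 15.994915 = 114.104465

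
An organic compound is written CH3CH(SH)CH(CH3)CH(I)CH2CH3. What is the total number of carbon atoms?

7

Element totals:
  C: 7
  H: 15
  I: 1
  S: 1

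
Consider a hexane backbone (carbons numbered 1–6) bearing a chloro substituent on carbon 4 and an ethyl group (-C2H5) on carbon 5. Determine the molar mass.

Atom tally by fragment:
  CH3 → C:1 H:3
  CH2 → C:1 H:2
  CH2 → C:1 H:2
  CH(Cl) → C:1 H:1 Cl:1
  CH(C2H5) → C:3 H:6
  CH3 → C:1 H:3
Element totals:
  C: 8
  H: 17
  Cl: 1
Molecular formula: C8H17Cl.
  M = 8(12.011) + 17(1.008) + 35.45
    = 96.088 + 17.136 + 35.450 = 148.674

148.67 g/mol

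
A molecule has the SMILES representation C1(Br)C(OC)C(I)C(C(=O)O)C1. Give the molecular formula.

C7H10BrIO3

Atom tally by fragment:
  cyclopentane ring core → C:5 H:10
  (− 4 ring H displaced by substituents)
  + Br → Br:1
  + OCH3 → C:1 H:3 O:1
  + I → I:1
  + COOH → C:1 H:1 O:2
Element totals:
  C: 7
  H: 10
  Br: 1
  I: 1
  O: 3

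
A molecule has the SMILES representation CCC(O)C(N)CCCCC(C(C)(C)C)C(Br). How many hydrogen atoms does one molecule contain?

30

Atom tally by fragment:
  CH3 → C:1 H:3
  CH2 → C:1 H:2
  CH(OH) → C:1 H:2 O:1
  CH(NH2) → C:1 H:3 N:1
  CH2 → C:1 H:2
  CH2 → C:1 H:2
  CH2 → C:1 H:2
  CH2 → C:1 H:2
  CH(C(CH3)3) → C:5 H:10
  CH2Br → C:1 H:2 Br:1
Element totals:
  C: 14
  H: 30
  Br: 1
  N: 1
  O: 1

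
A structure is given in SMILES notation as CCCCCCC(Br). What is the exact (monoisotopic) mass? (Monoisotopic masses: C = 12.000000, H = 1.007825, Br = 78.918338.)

Atom tally by fragment:
  CH3 → C:1 H:3
  CH2 → C:1 H:2
  CH2 → C:1 H:2
  CH2 → C:1 H:2
  CH2 → C:1 H:2
  CH2 → C:1 H:2
  CH2Br → C:1 H:2 Br:1
Element totals:
  C: 7
  H: 15
  Br: 1
Molecular formula: C7H15Br.
  M = 7(12.0) + 15(1.007825) + 78.918338
    = 84.000000 + 15.117375 + 78.918338 = 178.035713

178.0357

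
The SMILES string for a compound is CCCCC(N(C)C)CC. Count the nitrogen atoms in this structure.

1

Atom tally by fragment:
  CH3 → C:1 H:3
  CH2 → C:1 H:2
  CH2 → C:1 H:2
  CH2 → C:1 H:2
  CH(N(CH3)2) → C:3 H:7 N:1
  CH2 → C:1 H:2
  CH3 → C:1 H:3
Element totals:
  C: 9
  H: 21
  N: 1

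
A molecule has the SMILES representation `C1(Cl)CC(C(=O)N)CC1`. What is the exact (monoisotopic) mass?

Atom tally by fragment:
  cyclopentane ring core → C:5 H:10
  (− 2 ring H displaced by substituents)
  + Cl → Cl:1
  + CONH2 → C:1 H:2 O:1 N:1
Element totals:
  C: 6
  H: 10
  Cl: 1
  N: 1
  O: 1
Molecular formula: C6H10ClNO.
  M = 6(12.0) + 10(1.007825) + 34.968853 + 14.003074 + 15.994915
    = 72.000000 + 10.078250 + 34.968853 + 14.003074 + 15.994915 = 147.045092

147.0451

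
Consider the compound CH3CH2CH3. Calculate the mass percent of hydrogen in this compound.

18.29%

Atom tally by fragment:
  CH3 → C:1 H:3
  CH2 → C:1 H:2
  CH3 → C:1 H:3
Element totals:
  C: 3
  H: 8
Molecular formula: C3H8.
Molar mass = 44.097 g/mol.
Mass from H: 8 × 1.008 = 8.064 g/mol.
%H = 8.064 / 44.097 × 100 = 18.29%.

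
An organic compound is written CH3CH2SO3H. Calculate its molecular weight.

Element totals:
  C: 2
  H: 6
  O: 3
  S: 1
Molecular formula: C2H6O3S.
  M = 2(12.011) + 6(1.008) + 3(15.999) + 32.06
    = 24.022 + 6.048 + 47.997 + 32.060 = 110.127

110.13 g/mol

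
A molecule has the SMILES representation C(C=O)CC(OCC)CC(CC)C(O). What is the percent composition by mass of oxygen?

23.73%

Atom tally by fragment:
  OHCCH2 → C:2 H:3 O:1
  CH2 → C:1 H:2
  CH(OC2H5) → C:3 H:6 O:1
  CH2 → C:1 H:2
  CH(C2H5) → C:3 H:6
  CH2OH → C:1 H:3 O:1
Element totals:
  C: 11
  H: 22
  O: 3
Molecular formula: C11H22O3.
Molar mass = 202.294 g/mol.
Mass from O: 3 × 15.999 = 47.997 g/mol.
%O = 47.997 / 202.294 × 100 = 23.73%.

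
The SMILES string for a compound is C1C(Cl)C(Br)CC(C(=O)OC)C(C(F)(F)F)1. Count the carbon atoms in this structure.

Atom tally by fragment:
  cyclohexane ring core → C:6 H:12
  (− 4 ring H displaced by substituents)
  + Cl → Cl:1
  + Br → Br:1
  + COOCH3 → C:2 H:3 O:2
  + CF3 → C:1 F:3
Element totals:
  C: 9
  H: 11
  Br: 1
  Cl: 1
  F: 3
  O: 2

9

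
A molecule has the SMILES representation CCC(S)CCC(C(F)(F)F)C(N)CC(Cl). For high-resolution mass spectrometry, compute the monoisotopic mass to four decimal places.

277.0879

Atom tally by fragment:
  CH3 → C:1 H:3
  CH2 → C:1 H:2
  CH(SH) → C:1 H:2 S:1
  CH2 → C:1 H:2
  CH2 → C:1 H:2
  CH(CF3) → C:2 H:1 F:3
  CH(NH2) → C:1 H:3 N:1
  CH2 → C:1 H:2
  CH2Cl → C:1 H:2 Cl:1
Element totals:
  C: 10
  H: 19
  Cl: 1
  F: 3
  N: 1
  S: 1
Molecular formula: C10H19ClF3NS.
  M = 10(12.0) + 19(1.007825) + 34.968853 + 3(18.998403) + 14.003074 + 31.972071
    = 120.000000 + 19.148675 + 34.968853 + 56.995209 + 14.003074 + 31.972071 = 277.087882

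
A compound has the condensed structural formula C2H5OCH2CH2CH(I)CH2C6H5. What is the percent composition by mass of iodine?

41.72%

Element totals:
  C: 12
  H: 17
  I: 1
  O: 1
Molecular formula: C12H17IO.
Molar mass = 304.171 g/mol.
Mass from I: 1 × 126.904 = 126.904 g/mol.
%I = 126.904 / 304.171 × 100 = 41.72%.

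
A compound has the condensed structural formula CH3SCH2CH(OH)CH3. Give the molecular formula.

C4H10OS

Atom tally by fragment:
  CH3SCH2 → C:2 H:5 S:1
  CH(OH) → C:1 H:2 O:1
  CH3 → C:1 H:3
Element totals:
  C: 4
  H: 10
  O: 1
  S: 1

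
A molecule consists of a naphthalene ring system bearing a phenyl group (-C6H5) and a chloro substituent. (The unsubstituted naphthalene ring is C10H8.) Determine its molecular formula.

C16H11Cl

Atom tally by fragment:
  naphthalene ring system core → C:10 H:8
  (− 2 ring H displaced by substituents)
  + C6H5 → C:6 H:5
  + Cl → Cl:1
Element totals:
  C: 16
  H: 11
  Cl: 1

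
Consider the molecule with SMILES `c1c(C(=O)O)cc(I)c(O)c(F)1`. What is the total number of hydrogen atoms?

Atom tally by fragment:
  benzene ring core → C:6 H:6
  (− 4 ring H displaced by substituents)
  + COOH → C:1 H:1 O:2
  + I → I:1
  + OH → O:1 H:1
  + F → F:1
Element totals:
  C: 7
  H: 4
  F: 1
  I: 1
  O: 3

4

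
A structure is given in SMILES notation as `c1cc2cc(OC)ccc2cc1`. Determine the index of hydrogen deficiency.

Atom tally by fragment:
  naphthalene ring system core → C:10 H:8
  (− 1 ring H displaced by substituents)
  + OCH3 → C:1 H:3 O:1
Element totals:
  C: 11
  H: 10
  O: 1
Molecular formula: C11H10O.
DoU = (2C + 2 + N − H − X) / 2 = (2·11 + 2 + 0 − 10 − 0) / 2 = 7.

7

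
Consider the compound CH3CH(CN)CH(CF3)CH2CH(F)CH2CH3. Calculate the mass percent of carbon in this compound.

51.18%

Atom tally by fragment:
  CH3 → C:1 H:3
  CH(CN) → C:2 H:1 N:1
  CH(CF3) → C:2 H:1 F:3
  CH2 → C:1 H:2
  CH(F) → C:1 H:1 F:1
  CH2 → C:1 H:2
  CH3 → C:1 H:3
Element totals:
  C: 9
  H: 13
  F: 4
  N: 1
Molecular formula: C9H13F4N.
Molar mass = 211.202 g/mol.
Mass from C: 9 × 12.011 = 108.099 g/mol.
%C = 108.099 / 211.202 × 100 = 51.18%.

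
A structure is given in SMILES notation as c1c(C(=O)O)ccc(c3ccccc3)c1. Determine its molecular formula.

Atom tally by fragment:
  benzene ring core → C:6 H:6
  (− 2 ring H displaced by substituents)
  + COOH → C:1 H:1 O:2
  + C6H5 → C:6 H:5
Element totals:
  C: 13
  H: 10
  O: 2

C13H10O2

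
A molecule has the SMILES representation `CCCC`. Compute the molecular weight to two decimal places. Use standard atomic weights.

Atom tally by fragment:
  CH3 → C:1 H:3
  CH2 → C:1 H:2
  CH2 → C:1 H:2
  CH3 → C:1 H:3
Element totals:
  C: 4
  H: 10
Molecular formula: C4H10.
  M = 4(12.011) + 10(1.008)
    = 48.044 + 10.080 = 58.124

58.12 g/mol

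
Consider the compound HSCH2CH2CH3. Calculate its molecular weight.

Atom tally by fragment:
  HSCH2 → C:1 H:3 S:1
  CH2 → C:1 H:2
  CH3 → C:1 H:3
Element totals:
  C: 3
  H: 8
  S: 1
Molecular formula: C3H8S.
  M = 3(12.011) + 8(1.008) + 32.06
    = 36.033 + 8.064 + 32.060 = 76.157

76.16 g/mol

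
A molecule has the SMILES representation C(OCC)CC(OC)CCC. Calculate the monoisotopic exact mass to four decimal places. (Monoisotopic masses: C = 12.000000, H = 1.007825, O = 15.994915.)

Atom tally by fragment:
  C2H5OCH2 → C:3 H:7 O:1
  CH2 → C:1 H:2
  CH(OCH3) → C:2 H:4 O:1
  CH2 → C:1 H:2
  CH2 → C:1 H:2
  CH3 → C:1 H:3
Element totals:
  C: 9
  H: 20
  O: 2
Molecular formula: C9H20O2.
  M = 9(12.0) + 20(1.007825) + 2(15.994915)
    = 108.000000 + 20.156500 + 31.989830 = 160.146330

160.1463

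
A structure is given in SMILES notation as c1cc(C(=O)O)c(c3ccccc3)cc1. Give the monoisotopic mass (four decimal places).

Atom tally by fragment:
  benzene ring core → C:6 H:6
  (− 2 ring H displaced by substituents)
  + COOH → C:1 H:1 O:2
  + C6H5 → C:6 H:5
Element totals:
  C: 13
  H: 10
  O: 2
Molecular formula: C13H10O2.
  M = 13(12.0) + 10(1.007825) + 2(15.994915)
    = 156.000000 + 10.078250 + 31.989830 = 198.068080

198.0681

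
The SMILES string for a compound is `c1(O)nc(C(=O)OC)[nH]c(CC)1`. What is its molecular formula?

C7H10N2O3

Atom tally by fragment:
  imidazole ring core → C:3 H:4 N:2
  (− 3 ring H displaced by substituents)
  + OH → O:1 H:1
  + COOCH3 → C:2 H:3 O:2
  + C2H5 → C:2 H:5
Element totals:
  C: 7
  H: 10
  N: 2
  O: 3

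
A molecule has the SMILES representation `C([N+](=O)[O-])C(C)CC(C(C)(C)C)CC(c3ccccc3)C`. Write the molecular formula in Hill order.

C18H29NO2

Atom tally by fragment:
  O2NCH2 → C:1 H:2 N:1 O:2
  CH(CH3) → C:2 H:4
  CH2 → C:1 H:2
  CH(C(CH3)3) → C:5 H:10
  CH2 → C:1 H:2
  CH(C6H5) → C:7 H:6
  CH3 → C:1 H:3
Element totals:
  C: 18
  H: 29
  N: 1
  O: 2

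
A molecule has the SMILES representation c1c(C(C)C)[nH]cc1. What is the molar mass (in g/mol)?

Atom tally by fragment:
  pyrrole ring core → C:4 H:5 N:1
  (− 1 ring H displaced by substituents)
  + CH(CH3)2 → C:3 H:7
Element totals:
  C: 7
  H: 11
  N: 1
Molecular formula: C7H11N.
  M = 7(12.011) + 11(1.008) + 14.007
    = 84.077 + 11.088 + 14.007 = 109.172

109.17 g/mol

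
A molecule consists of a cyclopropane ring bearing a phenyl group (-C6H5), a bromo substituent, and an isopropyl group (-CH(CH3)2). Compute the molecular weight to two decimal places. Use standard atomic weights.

239.16 g/mol

Atom tally by fragment:
  cyclopropane ring core → C:3 H:6
  (− 3 ring H displaced by substituents)
  + C6H5 → C:6 H:5
  + Br → Br:1
  + CH(CH3)2 → C:3 H:7
Element totals:
  C: 12
  H: 15
  Br: 1
Molecular formula: C12H15Br.
  M = 12(12.011) + 15(1.008) + 79.904
    = 144.132 + 15.120 + 79.904 = 239.156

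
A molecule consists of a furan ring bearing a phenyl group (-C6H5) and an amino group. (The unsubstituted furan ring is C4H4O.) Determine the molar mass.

159.19 g/mol

Atom tally by fragment:
  furan ring core → C:4 H:4 O:1
  (− 2 ring H displaced by substituents)
  + C6H5 → C:6 H:5
  + NH2 → N:1 H:2
Element totals:
  C: 10
  H: 9
  N: 1
  O: 1
Molecular formula: C10H9NO.
  M = 10(12.011) + 9(1.008) + 14.007 + 15.999
    = 120.110 + 9.072 + 14.007 + 15.999 = 159.188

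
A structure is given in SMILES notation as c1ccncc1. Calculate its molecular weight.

79.10 g/mol

Atom tally by fragment:
  pyridine ring core → C:5 H:5 N:1
Element totals:
  C: 5
  H: 5
  N: 1
Molecular formula: C5H5N.
  M = 5(12.011) + 5(1.008) + 14.007
    = 60.055 + 5.040 + 14.007 = 79.102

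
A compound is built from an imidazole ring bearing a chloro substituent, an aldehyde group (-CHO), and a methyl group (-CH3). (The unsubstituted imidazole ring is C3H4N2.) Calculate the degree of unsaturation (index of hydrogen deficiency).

4

Atom tally by fragment:
  imidazole ring core → C:3 H:4 N:2
  (− 3 ring H displaced by substituents)
  + Cl → Cl:1
  + CHO → C:1 H:1 O:1
  + CH3 → C:1 H:3
Element totals:
  C: 5
  H: 5
  Cl: 1
  N: 2
  O: 1
Molecular formula: C5H5ClN2O.
DoU = (2C + 2 + N − H − X) / 2 = (2·5 + 2 + 2 − 5 − 1) / 2 = 4.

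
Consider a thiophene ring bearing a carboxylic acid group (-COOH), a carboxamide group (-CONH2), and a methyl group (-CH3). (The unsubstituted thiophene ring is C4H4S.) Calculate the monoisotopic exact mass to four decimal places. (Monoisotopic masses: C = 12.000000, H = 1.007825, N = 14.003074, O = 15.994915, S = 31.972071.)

185.0147

Atom tally by fragment:
  thiophene ring core → C:4 H:4 S:1
  (− 3 ring H displaced by substituents)
  + COOH → C:1 H:1 O:2
  + CONH2 → C:1 H:2 O:1 N:1
  + CH3 → C:1 H:3
Element totals:
  C: 7
  H: 7
  N: 1
  O: 3
  S: 1
Molecular formula: C7H7NO3S.
  M = 7(12.0) + 7(1.007825) + 14.003074 + 3(15.994915) + 31.972071
    = 84.000000 + 7.054775 + 14.003074 + 47.984745 + 31.972071 = 185.014665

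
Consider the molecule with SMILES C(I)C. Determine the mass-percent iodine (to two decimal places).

Atom tally by fragment:
  ICH2 → C:1 H:2 I:1
  CH3 → C:1 H:3
Element totals:
  C: 2
  H: 5
  I: 1
Molecular formula: C2H5I.
Molar mass = 155.966 g/mol.
Mass from I: 1 × 126.904 = 126.904 g/mol.
%I = 126.904 / 155.966 × 100 = 81.37%.

81.37%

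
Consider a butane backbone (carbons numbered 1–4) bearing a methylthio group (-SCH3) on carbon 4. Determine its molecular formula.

Atom tally by fragment:
  CH3 → C:1 H:3
  CH2 → C:1 H:2
  CH2 → C:1 H:2
  CH2SCH3 → C:2 H:5 S:1
Element totals:
  C: 5
  H: 12
  S: 1

C5H12S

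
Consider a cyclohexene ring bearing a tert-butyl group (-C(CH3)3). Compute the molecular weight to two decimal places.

Atom tally by fragment:
  cyclohexene ring core → C:6 H:10
  (− 1 ring H displaced by substituents)
  + C(CH3)3 → C:4 H:9
Element totals:
  C: 10
  H: 18
Molecular formula: C10H18.
  M = 10(12.011) + 18(1.008)
    = 120.110 + 18.144 = 138.254

138.25 g/mol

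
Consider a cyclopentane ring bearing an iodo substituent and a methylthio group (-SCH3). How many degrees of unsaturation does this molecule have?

1

Atom tally by fragment:
  cyclopentane ring core → C:5 H:10
  (− 2 ring H displaced by substituents)
  + I → I:1
  + SCH3 → C:1 H:3 S:1
Element totals:
  C: 6
  H: 11
  I: 1
  S: 1
Molecular formula: C6H11IS.
DoU = (2C + 2 + N − H − X) / 2 = (2·6 + 2 + 0 − 11 − 1) / 2 = 1.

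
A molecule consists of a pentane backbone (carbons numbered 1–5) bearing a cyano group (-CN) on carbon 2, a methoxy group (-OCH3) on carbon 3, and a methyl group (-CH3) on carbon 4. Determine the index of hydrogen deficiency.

Atom tally by fragment:
  CH3 → C:1 H:3
  CH(CN) → C:2 H:1 N:1
  CH(OCH3) → C:2 H:4 O:1
  CH(CH3) → C:2 H:4
  CH3 → C:1 H:3
Element totals:
  C: 8
  H: 15
  N: 1
  O: 1
Molecular formula: C8H15NO.
DoU = (2C + 2 + N − H − X) / 2 = (2·8 + 2 + 1 − 15 − 0) / 2 = 2.

2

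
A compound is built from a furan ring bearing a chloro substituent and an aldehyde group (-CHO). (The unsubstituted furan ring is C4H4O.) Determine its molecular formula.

C5H3ClO2

Atom tally by fragment:
  furan ring core → C:4 H:4 O:1
  (− 2 ring H displaced by substituents)
  + Cl → Cl:1
  + CHO → C:1 H:1 O:1
Element totals:
  C: 5
  H: 3
  Cl: 1
  O: 2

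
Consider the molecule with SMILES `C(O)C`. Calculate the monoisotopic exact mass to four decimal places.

Atom tally by fragment:
  HOCH2 → C:1 H:3 O:1
  CH3 → C:1 H:3
Element totals:
  C: 2
  H: 6
  O: 1
Molecular formula: C2H6O.
  M = 2(12.0) + 6(1.007825) + 15.994915
    = 24.000000 + 6.046950 + 15.994915 = 46.041865

46.0419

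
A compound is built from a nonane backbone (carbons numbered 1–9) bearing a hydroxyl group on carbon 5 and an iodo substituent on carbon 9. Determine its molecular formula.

Atom tally by fragment:
  CH3 → C:1 H:3
  CH2 → C:1 H:2
  CH2 → C:1 H:2
  CH2 → C:1 H:2
  CH(OH) → C:1 H:2 O:1
  CH2 → C:1 H:2
  CH2 → C:1 H:2
  CH2 → C:1 H:2
  CH2I → C:1 H:2 I:1
Element totals:
  C: 9
  H: 19
  I: 1
  O: 1

C9H19IO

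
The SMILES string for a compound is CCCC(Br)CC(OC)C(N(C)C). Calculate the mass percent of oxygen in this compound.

Atom tally by fragment:
  CH3 → C:1 H:3
  CH2 → C:1 H:2
  CH2 → C:1 H:2
  CH(Br) → C:1 H:1 Br:1
  CH2 → C:1 H:2
  CH(OCH3) → C:2 H:4 O:1
  CH2N(CH3)2 → C:3 H:8 N:1
Element totals:
  C: 10
  H: 22
  Br: 1
  N: 1
  O: 1
Molecular formula: C10H22BrNO.
Molar mass = 252.196 g/mol.
Mass from O: 1 × 15.999 = 15.999 g/mol.
%O = 15.999 / 252.196 × 100 = 6.34%.

6.34%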